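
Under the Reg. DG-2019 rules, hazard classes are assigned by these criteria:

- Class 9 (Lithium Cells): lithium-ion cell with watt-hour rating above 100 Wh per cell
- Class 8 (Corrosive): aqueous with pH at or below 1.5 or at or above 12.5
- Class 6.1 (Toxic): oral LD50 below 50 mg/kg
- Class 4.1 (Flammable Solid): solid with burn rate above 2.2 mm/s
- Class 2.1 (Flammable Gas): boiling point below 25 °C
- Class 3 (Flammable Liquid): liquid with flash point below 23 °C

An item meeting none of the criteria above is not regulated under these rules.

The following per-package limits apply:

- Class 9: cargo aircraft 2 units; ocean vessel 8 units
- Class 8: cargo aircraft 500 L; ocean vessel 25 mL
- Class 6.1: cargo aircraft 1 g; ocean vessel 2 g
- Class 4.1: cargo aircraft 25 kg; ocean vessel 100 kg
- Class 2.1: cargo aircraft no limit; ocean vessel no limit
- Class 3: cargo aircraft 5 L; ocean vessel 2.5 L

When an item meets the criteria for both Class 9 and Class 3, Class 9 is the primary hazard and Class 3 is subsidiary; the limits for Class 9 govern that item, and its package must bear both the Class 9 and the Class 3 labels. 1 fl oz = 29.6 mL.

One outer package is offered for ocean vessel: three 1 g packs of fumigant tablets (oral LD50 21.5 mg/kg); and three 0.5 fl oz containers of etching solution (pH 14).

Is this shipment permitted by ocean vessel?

No

Oral LD50 21.5 mg/kg meets the Class 6.1 criterion (Toxic), so the fumigant tablets are Class 6.1.
Etching solution: pH 14 ≥ 12.5 → Class 8 (Corrosive).
Class 6.1 quantity: three 1 g packs = 3 g.
3 g exceeds the ocean vessel limit of 2 g for Class 6.1.
Class 8 quantity: three 0.5 fl oz containers = 44.4 mL.
44.4 mL exceeds the ocean vessel limit of 25 mL for Class 8.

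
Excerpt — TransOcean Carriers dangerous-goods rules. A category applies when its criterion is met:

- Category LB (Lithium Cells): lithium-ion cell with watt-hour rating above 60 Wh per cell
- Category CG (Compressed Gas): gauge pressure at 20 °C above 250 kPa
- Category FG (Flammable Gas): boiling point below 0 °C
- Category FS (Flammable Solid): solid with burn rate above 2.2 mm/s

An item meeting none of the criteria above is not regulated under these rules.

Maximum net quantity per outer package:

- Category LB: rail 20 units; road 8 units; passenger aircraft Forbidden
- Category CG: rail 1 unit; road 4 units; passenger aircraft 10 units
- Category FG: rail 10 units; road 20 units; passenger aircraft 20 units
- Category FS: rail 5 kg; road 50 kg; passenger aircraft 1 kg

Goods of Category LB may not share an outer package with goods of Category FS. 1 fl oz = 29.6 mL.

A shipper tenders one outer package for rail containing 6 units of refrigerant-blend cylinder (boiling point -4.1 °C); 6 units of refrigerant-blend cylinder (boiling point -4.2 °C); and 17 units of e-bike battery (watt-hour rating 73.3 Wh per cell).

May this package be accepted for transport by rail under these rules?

No

Refrigerant-blend cylinder: boiling point -4.1 °C < 0 °C → Category FG (Flammable Gas).
With boiling point -4.2 °C (< 0 °C), the refrigerant-blend cylinder falls in Category FG.
The e-bike battery has watt-hour rating 73.3 Wh per cell, which is > 60 Wh per cell, so it is Category LB (Lithium Cells).
Total Category FG: 6 units + 6 units = 12 units.
That exceeds the Category FG rail limit of 10 units.
Category LB quantity: 17 units.
17 units is within the rail limit of 20 units for Category LB.
The segregation rule (Category LB with Category FS) does not apply to Category FG with Category LB.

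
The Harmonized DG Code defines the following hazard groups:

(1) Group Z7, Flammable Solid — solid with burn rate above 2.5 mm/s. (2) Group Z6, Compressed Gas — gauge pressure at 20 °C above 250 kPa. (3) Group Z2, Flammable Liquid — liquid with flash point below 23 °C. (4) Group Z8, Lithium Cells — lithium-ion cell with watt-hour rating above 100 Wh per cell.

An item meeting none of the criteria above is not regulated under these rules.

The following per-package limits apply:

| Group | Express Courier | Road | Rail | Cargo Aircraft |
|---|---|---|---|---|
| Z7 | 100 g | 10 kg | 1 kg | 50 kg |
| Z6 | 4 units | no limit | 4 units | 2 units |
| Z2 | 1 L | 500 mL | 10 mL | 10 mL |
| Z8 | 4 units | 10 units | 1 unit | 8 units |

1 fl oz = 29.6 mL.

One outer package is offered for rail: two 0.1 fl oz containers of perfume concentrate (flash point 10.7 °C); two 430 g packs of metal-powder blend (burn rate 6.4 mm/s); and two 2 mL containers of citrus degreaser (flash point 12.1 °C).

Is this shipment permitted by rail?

The perfume concentrate has flash point 10.7 °C, which is < 23 °C, so it is Group Z2 (Flammable Liquid).
Burn rate 6.4 mm/s meets the Group Z7 criterion (Flammable Solid), so the metal-powder blend is Group Z7.
With flash point 12.1 °C (< 23 °C), the citrus degreaser falls in Group Z2.
Total Group Z2: (two 0.1 fl oz containers = 5.92 mL) + (two 2 mL containers = 4 mL) = 9.92 mL.
9.92 mL is within the rail limit of 10 mL for Group Z2.
Group Z7 quantity: two 430 g packs = 860 g.
860 g is within the rail limit of 1 kg for Group Z7.
Every hazard group is within its rail limit and no segregation rule is violated.

Yes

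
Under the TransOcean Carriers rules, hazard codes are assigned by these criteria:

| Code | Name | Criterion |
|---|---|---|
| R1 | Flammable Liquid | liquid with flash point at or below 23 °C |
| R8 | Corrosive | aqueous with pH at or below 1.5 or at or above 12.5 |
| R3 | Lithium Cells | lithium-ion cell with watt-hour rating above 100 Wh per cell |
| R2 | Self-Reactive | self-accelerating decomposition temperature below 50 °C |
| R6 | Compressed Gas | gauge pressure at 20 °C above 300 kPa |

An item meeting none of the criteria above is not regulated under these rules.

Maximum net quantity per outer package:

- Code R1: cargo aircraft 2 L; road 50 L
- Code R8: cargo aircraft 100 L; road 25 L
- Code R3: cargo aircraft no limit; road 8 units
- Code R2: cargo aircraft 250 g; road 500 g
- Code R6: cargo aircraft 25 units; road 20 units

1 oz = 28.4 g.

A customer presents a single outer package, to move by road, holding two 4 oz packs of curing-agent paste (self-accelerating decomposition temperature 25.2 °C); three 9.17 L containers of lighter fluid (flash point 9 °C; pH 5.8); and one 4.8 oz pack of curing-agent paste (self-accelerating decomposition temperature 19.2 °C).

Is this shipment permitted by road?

Yes

With self-accelerating decomposition temperature 25.2 °C (< 50 °C), the curing-agent paste falls in Code R2.
The lighter fluid has flash point 9 °C, which is ≤ 23 °C, so it is Code R1 (Flammable Liquid).
Self-accelerating decomposition temperature 19.2 °C meets the Code R2 criterion (Self-Reactive), so the curing-agent paste is Code R2.
Total Code R2: (two 4 oz packs = 227.2 g) + (one 4.8 oz pack = 136.32 g) = 363.52 g.
That is within the Code R2 road limit of 500 g.
Code R1 quantity: three 9.17 L containers = 27.51 L.
27.51 L is within the road limit of 50 L for Code R1.
Every hazard code is within its road limit and no segregation rule is violated.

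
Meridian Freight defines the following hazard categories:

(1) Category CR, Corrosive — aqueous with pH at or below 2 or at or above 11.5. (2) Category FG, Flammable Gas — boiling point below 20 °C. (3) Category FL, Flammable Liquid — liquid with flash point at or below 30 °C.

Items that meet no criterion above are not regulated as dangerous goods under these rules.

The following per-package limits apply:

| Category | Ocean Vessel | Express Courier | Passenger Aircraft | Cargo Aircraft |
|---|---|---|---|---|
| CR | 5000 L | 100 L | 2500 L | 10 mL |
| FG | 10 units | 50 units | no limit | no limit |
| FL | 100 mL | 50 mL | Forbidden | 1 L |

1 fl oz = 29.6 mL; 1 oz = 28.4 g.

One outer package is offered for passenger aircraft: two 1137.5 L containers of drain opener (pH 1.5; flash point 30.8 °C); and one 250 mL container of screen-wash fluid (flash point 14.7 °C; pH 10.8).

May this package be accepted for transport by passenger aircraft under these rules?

No

pH 1.5 meets the Category CR criterion (Corrosive), so the drain opener is Category CR.
With flash point 14.7 °C (≤ 30 °C), the screen-wash fluid falls in Category FL.
Category CR quantity: two 1137.5 L containers = 2275 L.
2275 L ≤ 2500 L (passenger aircraft limit, Category CR) — within limit.
Category FL quantity: 250 mL.
Category FL is Forbidden by passenger aircraft.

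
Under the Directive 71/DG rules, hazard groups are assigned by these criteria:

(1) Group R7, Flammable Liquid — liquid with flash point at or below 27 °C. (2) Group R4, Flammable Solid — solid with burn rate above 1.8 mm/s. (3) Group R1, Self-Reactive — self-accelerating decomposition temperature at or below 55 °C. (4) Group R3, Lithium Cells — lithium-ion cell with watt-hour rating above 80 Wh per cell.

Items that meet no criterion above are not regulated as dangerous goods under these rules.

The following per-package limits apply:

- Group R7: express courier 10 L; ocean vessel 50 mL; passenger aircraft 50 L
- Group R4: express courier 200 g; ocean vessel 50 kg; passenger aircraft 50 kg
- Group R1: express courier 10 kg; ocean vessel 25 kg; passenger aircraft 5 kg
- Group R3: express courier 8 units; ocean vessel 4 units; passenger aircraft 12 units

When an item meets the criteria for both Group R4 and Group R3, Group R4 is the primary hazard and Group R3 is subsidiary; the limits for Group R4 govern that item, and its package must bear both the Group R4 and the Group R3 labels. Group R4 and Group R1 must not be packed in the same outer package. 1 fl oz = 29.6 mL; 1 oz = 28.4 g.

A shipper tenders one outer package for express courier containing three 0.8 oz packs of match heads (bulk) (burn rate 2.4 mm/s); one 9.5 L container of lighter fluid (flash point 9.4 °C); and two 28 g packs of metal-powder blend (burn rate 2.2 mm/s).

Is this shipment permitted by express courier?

Match heads (bulk): burn rate 2.4 mm/s > 1.8 mm/s → Group R4 (Flammable Solid).
The lighter fluid has flash point 9.4 °C, which is ≤ 27 °C, so it is Group R7 (Flammable Liquid).
The metal-powder blend has burn rate 2.2 mm/s, which is > 1.8 mm/s, so it is Group R4 (Flammable Solid).
Group R4 net quantity: (three 0.8 oz packs = 68.16 g) + (two 28 g packs = 56 g) = 124.16 g.
124.16 g is within the express courier limit of 200 g for Group R4.
Group R7 quantity: 9.5 L.
9.5 L is within the express courier limit of 10 L for Group R7.
The segregation rule (Group R4 with Group R1) does not apply to Group R4 with Group R7.
Every hazard group is within its express courier limit and no segregation rule is violated.

Yes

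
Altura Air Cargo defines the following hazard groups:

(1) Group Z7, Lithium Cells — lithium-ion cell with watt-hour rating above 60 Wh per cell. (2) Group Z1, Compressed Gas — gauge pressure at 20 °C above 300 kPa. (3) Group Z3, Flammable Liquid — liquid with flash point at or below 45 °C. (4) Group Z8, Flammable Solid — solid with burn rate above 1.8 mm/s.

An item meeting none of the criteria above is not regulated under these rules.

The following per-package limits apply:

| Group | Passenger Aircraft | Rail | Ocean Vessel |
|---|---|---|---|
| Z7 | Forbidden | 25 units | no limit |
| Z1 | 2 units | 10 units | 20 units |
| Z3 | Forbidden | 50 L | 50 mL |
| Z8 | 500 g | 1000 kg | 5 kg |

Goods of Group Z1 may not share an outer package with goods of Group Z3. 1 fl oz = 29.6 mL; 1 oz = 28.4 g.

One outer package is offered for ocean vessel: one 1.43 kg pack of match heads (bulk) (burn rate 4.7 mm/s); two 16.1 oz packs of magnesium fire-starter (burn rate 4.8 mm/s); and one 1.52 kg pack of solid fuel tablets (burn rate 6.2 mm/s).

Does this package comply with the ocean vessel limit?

With burn rate 4.7 mm/s (> 1.8 mm/s), the match heads (bulk) fall in Group Z8.
The magnesium fire-starter has burn rate 4.8 mm/s, which is > 1.8 mm/s, so it is Group Z8 (Flammable Solid).
Burn rate 6.2 mm/s meets the Group Z8 criterion (Flammable Solid), so the solid fuel tablets are Group Z8.
Total Group Z8: 1.43 kg + (two 16.1 oz packs = 914.48 g) + 1.52 kg = 3864.48 g.
That is within the Group Z8 ocean vessel limit of 5 kg.

Yes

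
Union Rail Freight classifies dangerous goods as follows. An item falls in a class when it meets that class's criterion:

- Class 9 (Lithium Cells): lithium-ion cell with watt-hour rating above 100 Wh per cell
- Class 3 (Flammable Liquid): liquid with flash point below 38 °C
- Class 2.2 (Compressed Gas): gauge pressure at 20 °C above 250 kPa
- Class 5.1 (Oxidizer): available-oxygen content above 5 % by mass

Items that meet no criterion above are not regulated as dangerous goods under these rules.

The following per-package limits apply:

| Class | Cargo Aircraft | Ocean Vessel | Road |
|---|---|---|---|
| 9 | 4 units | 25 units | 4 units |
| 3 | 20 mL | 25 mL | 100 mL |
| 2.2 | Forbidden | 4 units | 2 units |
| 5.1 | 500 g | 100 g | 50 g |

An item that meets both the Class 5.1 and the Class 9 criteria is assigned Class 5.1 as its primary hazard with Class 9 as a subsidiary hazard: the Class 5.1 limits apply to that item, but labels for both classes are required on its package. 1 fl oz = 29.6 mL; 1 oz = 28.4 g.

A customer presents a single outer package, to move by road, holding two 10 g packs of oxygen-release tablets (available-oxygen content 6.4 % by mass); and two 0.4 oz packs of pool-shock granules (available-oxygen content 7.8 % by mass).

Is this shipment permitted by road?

Available-oxygen content 6.4 % by mass meets the Class 5.1 criterion (Oxidizer), so the oxygen-release tablets are Class 5.1.
The pool-shock granules have available-oxygen content 7.8 % by mass, which is > 5 % by mass, so they are Class 5.1 (Oxidizer).
Class 5.1 net quantity: (two 10 g packs = 20 g) + (two 0.4 oz packs = 22.72 g) = 42.72 g.
That is within the Class 5.1 road limit of 50 g.

Yes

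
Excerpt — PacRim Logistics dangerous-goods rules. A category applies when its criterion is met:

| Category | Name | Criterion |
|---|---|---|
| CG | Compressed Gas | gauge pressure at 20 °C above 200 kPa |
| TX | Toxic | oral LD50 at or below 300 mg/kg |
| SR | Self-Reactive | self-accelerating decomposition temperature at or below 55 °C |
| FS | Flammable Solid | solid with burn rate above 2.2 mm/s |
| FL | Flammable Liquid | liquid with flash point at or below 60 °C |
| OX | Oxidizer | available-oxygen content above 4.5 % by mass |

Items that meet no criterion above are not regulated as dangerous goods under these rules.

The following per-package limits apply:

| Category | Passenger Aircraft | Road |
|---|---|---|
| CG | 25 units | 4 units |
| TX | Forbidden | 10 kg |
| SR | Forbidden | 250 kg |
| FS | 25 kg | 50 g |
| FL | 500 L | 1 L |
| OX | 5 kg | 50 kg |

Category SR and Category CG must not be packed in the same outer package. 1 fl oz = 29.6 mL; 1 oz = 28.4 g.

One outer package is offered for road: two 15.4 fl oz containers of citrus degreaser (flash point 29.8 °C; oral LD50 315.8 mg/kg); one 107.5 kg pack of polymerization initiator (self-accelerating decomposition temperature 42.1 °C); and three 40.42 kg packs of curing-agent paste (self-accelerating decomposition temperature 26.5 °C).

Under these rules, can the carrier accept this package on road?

Yes

Citrus degreaser: flash point 29.8 °C ≤ 60 °C → Category FL (Flammable Liquid).
The polymerization initiator has self-accelerating decomposition temperature 42.1 °C, which is ≤ 55 °C, so it is Category SR (Self-Reactive).
With self-accelerating decomposition temperature 26.5 °C (≤ 55 °C), the curing-agent paste falls in Category SR.
Category SR net quantity: 107.5 kg + (three 40.42 kg packs = 121.26 kg) = 228.76 kg.
That is within the Category SR road limit of 250 kg.
Category FL quantity: two 15.4 fl oz containers = 911.68 mL.
That is within the Category FL road limit of 1 L.
The segregation rule (Category SR with Category CG) does not apply to Category SR with Category FL.
Every hazard category is within its road limit and no segregation rule is violated.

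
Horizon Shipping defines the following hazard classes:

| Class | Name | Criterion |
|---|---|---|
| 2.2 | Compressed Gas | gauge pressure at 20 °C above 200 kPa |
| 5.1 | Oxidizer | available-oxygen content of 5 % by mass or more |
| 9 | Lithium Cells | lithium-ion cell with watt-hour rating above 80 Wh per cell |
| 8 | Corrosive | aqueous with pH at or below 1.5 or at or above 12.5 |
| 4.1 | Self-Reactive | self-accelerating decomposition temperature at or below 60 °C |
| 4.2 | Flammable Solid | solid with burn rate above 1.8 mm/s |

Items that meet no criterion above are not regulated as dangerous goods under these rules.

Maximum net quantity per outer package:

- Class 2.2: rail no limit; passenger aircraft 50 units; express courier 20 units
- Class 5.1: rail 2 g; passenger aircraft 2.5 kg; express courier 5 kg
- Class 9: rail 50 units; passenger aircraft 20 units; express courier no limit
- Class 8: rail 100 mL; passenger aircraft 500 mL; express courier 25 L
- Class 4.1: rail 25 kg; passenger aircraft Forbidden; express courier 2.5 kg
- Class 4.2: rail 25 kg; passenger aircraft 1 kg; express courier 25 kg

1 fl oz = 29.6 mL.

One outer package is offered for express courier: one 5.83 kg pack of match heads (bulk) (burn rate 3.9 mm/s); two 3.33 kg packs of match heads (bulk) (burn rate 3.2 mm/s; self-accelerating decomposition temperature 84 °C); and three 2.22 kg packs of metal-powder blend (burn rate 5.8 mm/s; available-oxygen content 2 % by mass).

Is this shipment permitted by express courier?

Yes

With burn rate 3.9 mm/s (> 1.8 mm/s), the match heads (bulk) fall in Class 4.2.
Burn rate 3.2 mm/s meets the Class 4.2 criterion (Flammable Solid), so the match heads (bulk) are Class 4.2.
Metal-powder blend: burn rate 5.8 mm/s > 1.8 mm/s → Class 4.2 (Flammable Solid).
Total Class 4.2: 5.83 kg + (two 3.33 kg packs = 6.66 kg) + (three 2.22 kg packs = 6.66 kg) = 19.15 kg.
19.15 kg ≤ 25 kg (express courier limit, Class 4.2) — within limit.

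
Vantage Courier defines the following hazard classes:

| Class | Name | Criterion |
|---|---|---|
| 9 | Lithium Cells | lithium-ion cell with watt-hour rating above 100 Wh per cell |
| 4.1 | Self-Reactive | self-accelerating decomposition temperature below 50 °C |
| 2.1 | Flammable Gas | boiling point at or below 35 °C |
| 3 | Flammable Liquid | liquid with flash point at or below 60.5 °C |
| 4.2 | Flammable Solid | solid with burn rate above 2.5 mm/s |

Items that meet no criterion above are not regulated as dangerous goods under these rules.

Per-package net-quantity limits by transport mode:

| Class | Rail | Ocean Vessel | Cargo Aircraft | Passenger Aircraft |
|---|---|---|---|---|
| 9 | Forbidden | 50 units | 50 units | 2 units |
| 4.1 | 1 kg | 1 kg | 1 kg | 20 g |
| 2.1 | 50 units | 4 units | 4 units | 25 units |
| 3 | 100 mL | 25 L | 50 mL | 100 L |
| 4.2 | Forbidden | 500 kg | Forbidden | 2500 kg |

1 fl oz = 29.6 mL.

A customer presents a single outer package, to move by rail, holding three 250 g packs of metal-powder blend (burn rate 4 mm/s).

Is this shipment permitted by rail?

No

Metal-powder blend: burn rate 4 mm/s > 2.5 mm/s → Class 4.2 (Flammable Solid).
Class 4.2 quantity: three 250 g packs = 750 g.
By rail, Class 4.2 is Forbidden regardless of quantity.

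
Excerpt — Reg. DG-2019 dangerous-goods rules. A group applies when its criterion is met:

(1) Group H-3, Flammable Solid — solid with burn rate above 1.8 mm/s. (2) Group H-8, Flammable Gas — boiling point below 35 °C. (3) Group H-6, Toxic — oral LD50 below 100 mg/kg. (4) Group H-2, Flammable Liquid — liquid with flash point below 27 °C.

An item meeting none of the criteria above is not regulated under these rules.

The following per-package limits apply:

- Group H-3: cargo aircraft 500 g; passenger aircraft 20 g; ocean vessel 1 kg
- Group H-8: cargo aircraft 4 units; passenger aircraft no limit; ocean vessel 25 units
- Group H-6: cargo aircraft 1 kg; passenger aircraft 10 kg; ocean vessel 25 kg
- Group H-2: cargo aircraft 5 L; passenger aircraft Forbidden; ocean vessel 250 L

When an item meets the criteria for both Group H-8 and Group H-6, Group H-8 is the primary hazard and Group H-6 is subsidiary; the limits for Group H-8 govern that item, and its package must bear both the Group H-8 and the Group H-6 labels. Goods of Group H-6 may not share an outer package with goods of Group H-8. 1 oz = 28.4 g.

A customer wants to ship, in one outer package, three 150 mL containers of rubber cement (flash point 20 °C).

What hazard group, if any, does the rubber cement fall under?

With flash point 20 °C (< 27 °C), the rubber cement falls in Group H-2.

Group H-2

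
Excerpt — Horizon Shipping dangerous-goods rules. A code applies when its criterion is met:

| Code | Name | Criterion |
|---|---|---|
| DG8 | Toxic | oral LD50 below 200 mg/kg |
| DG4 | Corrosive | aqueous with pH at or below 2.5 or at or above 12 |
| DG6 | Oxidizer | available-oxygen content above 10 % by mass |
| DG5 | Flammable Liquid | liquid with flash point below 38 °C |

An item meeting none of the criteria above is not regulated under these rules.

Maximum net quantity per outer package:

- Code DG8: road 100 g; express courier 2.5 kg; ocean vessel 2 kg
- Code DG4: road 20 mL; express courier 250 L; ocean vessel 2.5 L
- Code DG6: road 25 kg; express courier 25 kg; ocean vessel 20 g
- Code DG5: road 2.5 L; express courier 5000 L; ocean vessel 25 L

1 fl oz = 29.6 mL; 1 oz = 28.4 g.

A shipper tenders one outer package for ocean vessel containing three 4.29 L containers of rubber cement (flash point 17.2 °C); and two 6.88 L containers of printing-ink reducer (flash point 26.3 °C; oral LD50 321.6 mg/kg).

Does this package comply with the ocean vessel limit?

Flash point 17.2 °C meets the Code DG5 criterion (Flammable Liquid), so the rubber cement is Code DG5.
With flash point 26.3 °C (< 38 °C), the printing-ink reducer falls in Code DG5.
Total Code DG5: (three 4.29 L containers = 12.87 L) + (two 6.88 L containers = 13.76 L) = 26.63 L.
That exceeds the Code DG5 ocean vessel limit of 25 L.

No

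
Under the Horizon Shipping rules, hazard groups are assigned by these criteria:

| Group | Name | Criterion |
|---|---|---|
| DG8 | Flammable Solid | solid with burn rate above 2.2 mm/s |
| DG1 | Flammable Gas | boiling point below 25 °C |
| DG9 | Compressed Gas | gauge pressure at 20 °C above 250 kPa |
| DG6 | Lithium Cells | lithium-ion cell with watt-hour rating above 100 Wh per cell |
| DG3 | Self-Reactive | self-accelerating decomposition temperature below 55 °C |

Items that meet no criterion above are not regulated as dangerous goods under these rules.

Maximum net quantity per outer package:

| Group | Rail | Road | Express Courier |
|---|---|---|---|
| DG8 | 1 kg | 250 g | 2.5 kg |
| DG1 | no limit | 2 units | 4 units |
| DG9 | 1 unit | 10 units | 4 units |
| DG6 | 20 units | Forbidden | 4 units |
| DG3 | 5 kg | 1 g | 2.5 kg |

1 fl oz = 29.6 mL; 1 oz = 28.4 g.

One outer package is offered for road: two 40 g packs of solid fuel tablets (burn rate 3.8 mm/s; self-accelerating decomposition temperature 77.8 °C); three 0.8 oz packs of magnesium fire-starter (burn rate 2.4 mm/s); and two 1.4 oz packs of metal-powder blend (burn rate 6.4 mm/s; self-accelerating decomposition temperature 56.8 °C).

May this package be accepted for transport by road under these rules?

Yes

Solid fuel tablets: burn rate 3.8 mm/s > 2.2 mm/s → Group DG8 (Flammable Solid).
With burn rate 2.4 mm/s (> 2.2 mm/s), the magnesium fire-starter falls in Group DG8.
With burn rate 6.4 mm/s (> 2.2 mm/s), the metal-powder blend falls in Group DG8.
Group DG8 net quantity: (two 40 g packs = 80 g) + (three 0.8 oz packs = 68.16 g) + (two 1.4 oz packs = 79.52 g) = 227.68 g.
227.68 g ≤ 250 g (road limit, Group DG8) — within limit.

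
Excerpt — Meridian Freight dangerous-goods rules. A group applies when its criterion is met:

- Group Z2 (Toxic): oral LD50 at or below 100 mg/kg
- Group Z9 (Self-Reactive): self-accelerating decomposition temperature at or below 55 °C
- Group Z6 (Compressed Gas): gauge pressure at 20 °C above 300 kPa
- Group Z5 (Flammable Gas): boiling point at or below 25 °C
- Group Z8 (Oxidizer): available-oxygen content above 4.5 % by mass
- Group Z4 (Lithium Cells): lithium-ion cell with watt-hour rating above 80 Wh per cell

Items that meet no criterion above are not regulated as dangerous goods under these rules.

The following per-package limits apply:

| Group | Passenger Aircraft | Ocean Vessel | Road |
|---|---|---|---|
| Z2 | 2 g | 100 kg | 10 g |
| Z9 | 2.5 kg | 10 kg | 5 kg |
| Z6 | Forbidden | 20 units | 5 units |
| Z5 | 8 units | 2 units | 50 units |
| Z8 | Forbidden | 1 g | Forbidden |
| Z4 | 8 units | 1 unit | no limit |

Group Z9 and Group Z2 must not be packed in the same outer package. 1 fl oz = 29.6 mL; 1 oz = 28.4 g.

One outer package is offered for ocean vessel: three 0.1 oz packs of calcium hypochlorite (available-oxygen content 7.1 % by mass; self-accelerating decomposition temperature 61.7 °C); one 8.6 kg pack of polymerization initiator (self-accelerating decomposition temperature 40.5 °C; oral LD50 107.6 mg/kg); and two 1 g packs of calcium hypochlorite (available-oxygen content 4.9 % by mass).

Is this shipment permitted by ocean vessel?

No

Calcium hypochlorite: available-oxygen content 7.1 % by mass > 4.5 % by mass → Group Z8 (Oxidizer).
With self-accelerating decomposition temperature 40.5 °C (≤ 55 °C), the polymerization initiator falls in Group Z9.
With available-oxygen content 4.9 % by mass (> 4.5 % by mass), the calcium hypochlorite falls in Group Z8.
Group Z8 net quantity: (three 0.1 oz packs = 8.52 g) + (two 1 g packs = 2 g) = 10.52 g.
10.52 g > 1 g (ocean vessel limit, Group Z8) — over the limit.
Group Z9 quantity: 8.6 kg.
That is within the Group Z9 ocean vessel limit of 10 kg.
The segregation rule (Group Z9 with Group Z2) does not apply to Group Z8 with Group Z9.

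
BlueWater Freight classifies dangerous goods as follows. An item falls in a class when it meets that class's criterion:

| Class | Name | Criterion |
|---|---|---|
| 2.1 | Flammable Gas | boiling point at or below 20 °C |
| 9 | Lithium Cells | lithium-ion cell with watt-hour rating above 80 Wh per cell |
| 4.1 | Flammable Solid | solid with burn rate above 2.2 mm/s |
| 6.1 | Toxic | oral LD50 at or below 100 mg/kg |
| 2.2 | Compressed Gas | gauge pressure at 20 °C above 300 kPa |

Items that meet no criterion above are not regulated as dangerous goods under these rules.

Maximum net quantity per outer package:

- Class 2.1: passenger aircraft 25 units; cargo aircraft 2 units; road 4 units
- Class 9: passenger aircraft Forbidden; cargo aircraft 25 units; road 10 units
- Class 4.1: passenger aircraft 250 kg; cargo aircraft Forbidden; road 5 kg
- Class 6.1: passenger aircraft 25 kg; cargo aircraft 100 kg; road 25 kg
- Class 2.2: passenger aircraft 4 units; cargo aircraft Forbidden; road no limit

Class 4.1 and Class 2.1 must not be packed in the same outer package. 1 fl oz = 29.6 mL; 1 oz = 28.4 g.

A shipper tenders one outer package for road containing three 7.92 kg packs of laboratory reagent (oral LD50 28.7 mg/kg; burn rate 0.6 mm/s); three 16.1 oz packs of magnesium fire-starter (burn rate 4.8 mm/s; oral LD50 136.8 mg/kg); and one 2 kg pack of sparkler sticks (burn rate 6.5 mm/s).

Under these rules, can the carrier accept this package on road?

Yes

Oral LD50 28.7 mg/kg meets the Class 6.1 criterion (Toxic), so the laboratory reagent is Class 6.1.
Burn rate 4.8 mm/s meets the Class 4.1 criterion (Flammable Solid), so the magnesium fire-starter is Class 4.1.
Sparkler sticks: burn rate 6.5 mm/s > 2.2 mm/s → Class 4.1 (Flammable Solid).
Class 4.1 net quantity: (three 16.1 oz packs = 1371.72 g) + 2 kg = 3371.72 g.
3371.72 g is within the road limit of 5 kg for Class 4.1.
Class 6.1 quantity: three 7.92 kg packs = 23.76 kg.
23.76 kg is within the road limit of 25 kg for Class 6.1.
The segregation rule (Class 4.1 with Class 2.1) does not apply to Class 4.1 with Class 6.1.
Every hazard class is within its road limit and no segregation rule is violated.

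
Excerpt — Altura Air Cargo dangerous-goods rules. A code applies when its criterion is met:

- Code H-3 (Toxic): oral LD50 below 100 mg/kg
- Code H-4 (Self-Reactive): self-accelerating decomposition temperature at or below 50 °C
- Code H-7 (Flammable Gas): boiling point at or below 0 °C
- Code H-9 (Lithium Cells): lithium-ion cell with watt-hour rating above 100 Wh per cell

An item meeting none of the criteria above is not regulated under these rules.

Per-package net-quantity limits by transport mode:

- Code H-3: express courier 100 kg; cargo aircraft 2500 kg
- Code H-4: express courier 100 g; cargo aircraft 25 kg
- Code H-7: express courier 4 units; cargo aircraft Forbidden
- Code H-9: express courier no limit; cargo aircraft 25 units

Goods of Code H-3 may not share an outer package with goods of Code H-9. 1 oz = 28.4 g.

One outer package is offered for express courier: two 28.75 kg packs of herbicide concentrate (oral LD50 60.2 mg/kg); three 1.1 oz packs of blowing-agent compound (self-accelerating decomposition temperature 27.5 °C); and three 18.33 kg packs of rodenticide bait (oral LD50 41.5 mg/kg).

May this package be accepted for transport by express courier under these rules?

No

With oral LD50 60.2 mg/kg (< 100 mg/kg), the herbicide concentrate falls in Code H-3.
Blowing-agent compound: self-accelerating decomposition temperature 27.5 °C ≤ 50 °C → Code H-4 (Self-Reactive).
Rodenticide bait: oral LD50 41.5 mg/kg < 100 mg/kg → Code H-3 (Toxic).
Total Code H-3: (two 28.75 kg packs = 57.5 kg) + (three 18.33 kg packs = 54.99 kg) = 112.49 kg.
112.49 kg > 100 kg (express courier limit, Code H-3) — over the limit.
Code H-4 quantity: three 1.1 oz packs = 93.72 g.
93.72 g ≤ 100 g (express courier limit, Code H-4) — within limit.
The segregation rule (Code H-3 with Code H-9) does not apply to Code H-3 with Code H-4.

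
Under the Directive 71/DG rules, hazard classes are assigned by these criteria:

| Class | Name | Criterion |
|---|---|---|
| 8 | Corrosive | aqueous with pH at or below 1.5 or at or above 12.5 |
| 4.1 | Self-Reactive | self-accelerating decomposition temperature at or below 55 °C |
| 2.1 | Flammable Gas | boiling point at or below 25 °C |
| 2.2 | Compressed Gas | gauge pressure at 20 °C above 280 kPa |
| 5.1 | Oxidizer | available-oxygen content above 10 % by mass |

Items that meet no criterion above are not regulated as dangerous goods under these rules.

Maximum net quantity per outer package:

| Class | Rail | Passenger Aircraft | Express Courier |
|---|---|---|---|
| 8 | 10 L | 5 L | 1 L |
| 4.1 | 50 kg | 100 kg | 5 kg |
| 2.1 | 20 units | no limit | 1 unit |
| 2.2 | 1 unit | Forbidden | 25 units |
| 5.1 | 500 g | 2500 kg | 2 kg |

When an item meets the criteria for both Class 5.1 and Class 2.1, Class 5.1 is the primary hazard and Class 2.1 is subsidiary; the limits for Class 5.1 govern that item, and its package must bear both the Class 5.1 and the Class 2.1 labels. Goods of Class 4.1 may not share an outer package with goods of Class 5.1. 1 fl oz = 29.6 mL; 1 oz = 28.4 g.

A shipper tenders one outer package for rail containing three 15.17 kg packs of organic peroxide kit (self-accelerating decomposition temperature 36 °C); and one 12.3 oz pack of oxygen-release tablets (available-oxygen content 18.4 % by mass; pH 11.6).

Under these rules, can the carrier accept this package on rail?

No

With self-accelerating decomposition temperature 36 °C (≤ 55 °C), the organic peroxide kit falls in Class 4.1.
The oxygen-release tablets have available-oxygen content 18.4 % by mass, which is > 10 % by mass, so they are Class 5.1 (Oxidizer).
Class 4.1 quantity: three 15.17 kg packs = 45.51 kg.
45.51 kg is within the rail limit of 50 kg for Class 4.1.
Class 5.1 quantity: one 12.3 oz pack = 349.32 g.
349.32 g is within the rail limit of 500 g for Class 5.1.
Class 4.1 and Class 5.1 may not share an outer package.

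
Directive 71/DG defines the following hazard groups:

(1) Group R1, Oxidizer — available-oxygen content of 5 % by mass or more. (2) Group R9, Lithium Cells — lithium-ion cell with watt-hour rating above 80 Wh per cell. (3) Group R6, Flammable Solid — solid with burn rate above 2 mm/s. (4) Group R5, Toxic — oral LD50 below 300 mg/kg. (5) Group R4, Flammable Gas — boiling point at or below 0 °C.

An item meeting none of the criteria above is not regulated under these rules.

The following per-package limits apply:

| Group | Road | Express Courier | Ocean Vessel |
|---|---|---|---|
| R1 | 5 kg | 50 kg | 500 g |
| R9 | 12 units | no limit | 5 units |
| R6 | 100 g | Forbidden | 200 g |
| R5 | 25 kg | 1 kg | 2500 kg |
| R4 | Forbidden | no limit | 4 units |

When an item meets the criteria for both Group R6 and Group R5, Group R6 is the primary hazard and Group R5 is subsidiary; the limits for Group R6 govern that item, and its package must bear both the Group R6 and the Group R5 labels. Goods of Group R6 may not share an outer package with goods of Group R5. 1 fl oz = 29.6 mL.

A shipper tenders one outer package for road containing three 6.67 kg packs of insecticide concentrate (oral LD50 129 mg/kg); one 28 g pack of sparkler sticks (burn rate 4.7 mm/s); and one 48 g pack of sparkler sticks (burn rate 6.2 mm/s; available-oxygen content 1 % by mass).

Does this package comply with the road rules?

No

Oral LD50 129 mg/kg meets the Group R5 criterion (Toxic), so the insecticide concentrate is Group R5.
Burn rate 4.7 mm/s meets the Group R6 criterion (Flammable Solid), so the sparkler sticks are Group R6.
Sparkler sticks: burn rate 6.2 mm/s > 2 mm/s → Group R6 (Flammable Solid).
Group R6 net quantity: 28 g + 48 g = 76 g.
76 g is within the road limit of 100 g for Group R6.
Group R5 quantity: three 6.67 kg packs = 20.01 kg.
20.01 kg ≤ 25 kg (road limit, Group R5) — within limit.
Group R6 and Group R5 may not share an outer package.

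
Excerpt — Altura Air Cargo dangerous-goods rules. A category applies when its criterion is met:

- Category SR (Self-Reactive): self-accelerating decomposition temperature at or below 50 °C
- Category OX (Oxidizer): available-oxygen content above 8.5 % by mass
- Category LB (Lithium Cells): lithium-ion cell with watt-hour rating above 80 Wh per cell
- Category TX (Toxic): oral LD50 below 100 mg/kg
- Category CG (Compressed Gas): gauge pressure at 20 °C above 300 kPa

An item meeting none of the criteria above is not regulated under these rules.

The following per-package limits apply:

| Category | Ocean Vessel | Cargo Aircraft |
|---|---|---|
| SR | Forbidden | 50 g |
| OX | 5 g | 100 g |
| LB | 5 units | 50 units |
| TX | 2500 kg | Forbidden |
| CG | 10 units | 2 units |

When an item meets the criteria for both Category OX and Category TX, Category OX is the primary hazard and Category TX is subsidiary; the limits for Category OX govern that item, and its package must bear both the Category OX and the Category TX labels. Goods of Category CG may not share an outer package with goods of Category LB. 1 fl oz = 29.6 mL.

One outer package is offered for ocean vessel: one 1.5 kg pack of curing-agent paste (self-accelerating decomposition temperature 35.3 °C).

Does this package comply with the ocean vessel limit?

No

With self-accelerating decomposition temperature 35.3 °C (≤ 50 °C), the curing-agent paste falls in Category SR.
Category SR quantity: 1.5 kg.
Category SR is Forbidden by ocean vessel.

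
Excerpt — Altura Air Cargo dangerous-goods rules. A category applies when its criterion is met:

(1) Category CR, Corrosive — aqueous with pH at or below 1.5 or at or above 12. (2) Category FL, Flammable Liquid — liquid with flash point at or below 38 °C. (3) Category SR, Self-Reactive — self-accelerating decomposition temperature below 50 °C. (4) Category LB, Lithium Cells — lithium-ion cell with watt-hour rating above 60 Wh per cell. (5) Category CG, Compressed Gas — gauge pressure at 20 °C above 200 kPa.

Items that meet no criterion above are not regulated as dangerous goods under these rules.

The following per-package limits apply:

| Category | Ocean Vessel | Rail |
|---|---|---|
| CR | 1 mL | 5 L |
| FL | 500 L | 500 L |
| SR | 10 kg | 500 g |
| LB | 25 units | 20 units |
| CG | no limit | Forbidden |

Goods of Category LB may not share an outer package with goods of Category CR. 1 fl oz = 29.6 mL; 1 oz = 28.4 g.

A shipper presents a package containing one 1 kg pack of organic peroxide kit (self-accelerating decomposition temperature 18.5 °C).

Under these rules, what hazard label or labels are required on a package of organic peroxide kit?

Category SR

Self-accelerating decomposition temperature 18.5 °C meets the Category SR criterion (Self-Reactive), so the organic peroxide kit is Category SR.
Only the Category SR label is required.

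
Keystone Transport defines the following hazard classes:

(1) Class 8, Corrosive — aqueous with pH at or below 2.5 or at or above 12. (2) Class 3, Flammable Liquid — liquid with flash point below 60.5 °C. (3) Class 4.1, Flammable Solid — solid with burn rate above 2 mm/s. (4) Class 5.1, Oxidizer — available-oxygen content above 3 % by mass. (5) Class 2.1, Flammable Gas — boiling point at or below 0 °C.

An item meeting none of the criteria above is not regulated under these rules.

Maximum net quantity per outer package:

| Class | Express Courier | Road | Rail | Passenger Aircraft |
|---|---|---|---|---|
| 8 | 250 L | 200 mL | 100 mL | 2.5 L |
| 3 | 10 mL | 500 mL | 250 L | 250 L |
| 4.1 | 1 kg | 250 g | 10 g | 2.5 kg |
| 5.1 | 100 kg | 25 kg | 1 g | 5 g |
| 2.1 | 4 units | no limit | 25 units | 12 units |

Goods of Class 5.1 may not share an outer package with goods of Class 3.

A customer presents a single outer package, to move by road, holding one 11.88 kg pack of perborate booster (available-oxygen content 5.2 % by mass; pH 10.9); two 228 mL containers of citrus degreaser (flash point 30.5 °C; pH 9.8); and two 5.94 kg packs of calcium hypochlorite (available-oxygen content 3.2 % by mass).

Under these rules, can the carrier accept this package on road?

No

Perborate booster: available-oxygen content 5.2 % by mass > 3 % by mass → Class 5.1 (Oxidizer).
With flash point 30.5 °C (< 60.5 °C), the citrus degreaser falls in Class 3.
Available-oxygen content 3.2 % by mass meets the Class 5.1 criterion (Oxidizer), so the calcium hypochlorite is Class 5.1.
Class 5.1 net quantity: 11.88 kg + (two 5.94 kg packs = 11.88 kg) = 23.76 kg.
23.76 kg ≤ 25 kg (road limit, Class 5.1) — within limit.
Class 3 quantity: two 228 mL containers = 456 mL.
That is within the Class 3 road limit of 500 mL.
Class 5.1 and Class 3 may not share an outer package.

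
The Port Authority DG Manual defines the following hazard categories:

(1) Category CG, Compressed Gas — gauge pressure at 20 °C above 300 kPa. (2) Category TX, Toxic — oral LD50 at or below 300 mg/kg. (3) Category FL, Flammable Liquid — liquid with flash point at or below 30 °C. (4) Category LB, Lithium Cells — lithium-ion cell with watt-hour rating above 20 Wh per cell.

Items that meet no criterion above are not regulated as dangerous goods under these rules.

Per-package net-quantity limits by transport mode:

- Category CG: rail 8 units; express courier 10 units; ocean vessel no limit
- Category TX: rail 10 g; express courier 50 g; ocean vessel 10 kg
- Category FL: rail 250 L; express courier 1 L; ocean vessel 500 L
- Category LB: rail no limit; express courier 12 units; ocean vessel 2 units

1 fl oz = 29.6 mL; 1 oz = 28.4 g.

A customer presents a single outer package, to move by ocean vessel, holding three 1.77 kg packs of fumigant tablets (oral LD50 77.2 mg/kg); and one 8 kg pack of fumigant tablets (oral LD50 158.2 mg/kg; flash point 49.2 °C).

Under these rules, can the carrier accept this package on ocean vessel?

No

Fumigant tablets: oral LD50 77.2 mg/kg ≤ 300 mg/kg → Category TX (Toxic).
Fumigant tablets: oral LD50 158.2 mg/kg ≤ 300 mg/kg → Category TX (Toxic).
Total Category TX: (three 1.77 kg packs = 5.31 kg) + 8 kg = 13.31 kg.
That exceeds the Category TX ocean vessel limit of 10 kg.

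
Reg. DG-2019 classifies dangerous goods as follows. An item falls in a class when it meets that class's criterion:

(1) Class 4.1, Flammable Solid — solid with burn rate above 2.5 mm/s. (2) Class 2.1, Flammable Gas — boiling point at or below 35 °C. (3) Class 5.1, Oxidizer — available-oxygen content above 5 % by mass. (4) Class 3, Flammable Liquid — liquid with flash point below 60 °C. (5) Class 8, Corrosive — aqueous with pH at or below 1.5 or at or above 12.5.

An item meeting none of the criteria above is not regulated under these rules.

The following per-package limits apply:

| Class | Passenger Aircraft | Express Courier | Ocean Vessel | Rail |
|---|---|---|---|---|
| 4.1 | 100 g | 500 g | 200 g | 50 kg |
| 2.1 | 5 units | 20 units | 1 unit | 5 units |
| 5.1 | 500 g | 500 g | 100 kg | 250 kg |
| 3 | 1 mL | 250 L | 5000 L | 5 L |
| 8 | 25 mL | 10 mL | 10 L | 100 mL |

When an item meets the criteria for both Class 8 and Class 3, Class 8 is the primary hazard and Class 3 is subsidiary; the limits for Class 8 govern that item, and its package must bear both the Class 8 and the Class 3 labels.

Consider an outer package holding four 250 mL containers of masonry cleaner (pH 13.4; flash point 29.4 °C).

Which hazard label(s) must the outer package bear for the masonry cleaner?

Class 3 and 8

With pH 13.4 (≥ 12.5), the masonry cleaner falls in Class 8.
Flash point 29.4 °C meets the Class 3 criterion (Flammable Liquid), so the masonry cleaner is Class 3.
By the precedence rule Class 8 is primary and Class 3 is subsidiary, and that rule requires both labels on the package.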